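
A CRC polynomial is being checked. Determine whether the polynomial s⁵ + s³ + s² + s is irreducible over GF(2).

No

Write h(s) = s⁵ + s³ + s² + s.
Check for roots in GF(2): h(0) = 0 → root; h(1) = 0 → root.
h(0) = 0, so (s) divides h(s); h is reducible.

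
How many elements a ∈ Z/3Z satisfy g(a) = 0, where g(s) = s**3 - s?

3

Evaluate at each of the 3 elements of Z/3Z:
g(0) = 0 → root; g(1) = 0 → root; g(2) = 0 → root.
Roots: {0, 1, 2}.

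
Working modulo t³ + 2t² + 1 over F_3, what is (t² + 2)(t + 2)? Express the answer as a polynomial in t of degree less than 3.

Multiply in F_3[t]: (t² + 2)·(t + 2) = t³ + 2t² + 2t + 1.
Reduce using t³ ≡ t² + 2 (mod t³ + 2t² + 1).
Reduced: 2t.

2t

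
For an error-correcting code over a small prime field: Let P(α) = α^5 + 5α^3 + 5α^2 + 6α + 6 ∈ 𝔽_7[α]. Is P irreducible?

Yes

Check for roots in 𝔽_7: P(0) = 6; P(1) = 2; P(2) = 5; P(3) = 6; P(4) = 5; P(5) = 5; P(6) = 6.
No roots, so no linear factors.
Degree-2 irreducible divisors: test the 21 monic irreducibles of degree 2 over GF(7).
None of them divide P (all give nonzero remainder).
No irreducible factor of degree ≤ 2 exists, so P is irreducible over GF(7).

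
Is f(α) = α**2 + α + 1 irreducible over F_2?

Check for roots in F_2: f(0) = 1; f(1) = 1.
No roots. A degree-2 polynomial over a field with no linear factor is irreducible.

Yes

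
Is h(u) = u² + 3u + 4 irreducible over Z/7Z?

Check for roots in Z/7Z: h(0) = 4; h(1) = 1; h(2) = 0 → root; h(3) = 1; h(4) = 4; h(5) = 2; h(6) = 2.
h(2) = 0, so (u − 2) divides h(u); h is reducible.

No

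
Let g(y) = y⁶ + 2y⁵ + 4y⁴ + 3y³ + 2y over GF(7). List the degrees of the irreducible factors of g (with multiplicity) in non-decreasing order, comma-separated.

1, 2, 3

Linear factors from roots: (y).
Complete factorization: g(y) = (y)·(y² + 4y + 6)·(y³ + 5y² + 6y + 5).
Factor degrees with multiplicity: 1 + 2 + 3 = 6.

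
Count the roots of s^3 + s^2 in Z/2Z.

2

Write g(s) = s^3 + s^2.
Evaluate at each of the 2 elements of Z/2Z:
g(0) = 0 → root; g(1) = 0 → root.
Roots: {0, 1}.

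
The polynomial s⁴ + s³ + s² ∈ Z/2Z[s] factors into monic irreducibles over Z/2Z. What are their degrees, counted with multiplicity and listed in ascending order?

1, 1, 2

Write g(s) = s⁴ + s³ + s².
Roots in Z/2Z: g(0) = 0 → root; g(1) = 1.
Linear factors from roots: (s).
Complete factorization: g(s) = (s)^2·(s² + s + 1).
Factor degrees with multiplicity: 1 + 1 + 2 = 4.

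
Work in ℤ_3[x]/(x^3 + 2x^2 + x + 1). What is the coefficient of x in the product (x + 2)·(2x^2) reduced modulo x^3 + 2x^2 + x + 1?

Multiply in ℤ_3[x]: (x + 2)·(2x^2) = 2x^3 + x^2.
Reduce using x^3 ≡ x^2 + 2x + 2 (mod x^3 + 2x^2 + x + 1).
Reduced: x + 1.

1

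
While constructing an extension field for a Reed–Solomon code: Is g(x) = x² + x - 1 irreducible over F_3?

Yes

Check for roots in F_3: g(0) = 2; g(1) = 1; g(2) = 2.
No roots. A degree-2 polynomial over a field with no linear factor is irreducible.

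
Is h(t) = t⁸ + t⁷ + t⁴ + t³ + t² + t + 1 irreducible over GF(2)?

Check for roots in GF(2): h(0) = 1; h(1) = 1.
No roots, so no linear factors.
Monic irreducibles of degree 2 over GF(2): t² + t + 1.
None of them divide h (all give nonzero remainder).
Monic irreducibles of degree 3 over GF(2): t³ + t + 1, t³ + t² + 1.
None of them divide h (all give nonzero remainder).
Monic irreducibles of degree 4 over GF(2): t⁴ + t + 1, t⁴ + t³ + 1, t⁴ + t³ + t² + t + 1.
None of them divide h (all give nonzero remainder).
No irreducible factor of degree ≤ 4 exists, so h is irreducible over GF(2).

Yes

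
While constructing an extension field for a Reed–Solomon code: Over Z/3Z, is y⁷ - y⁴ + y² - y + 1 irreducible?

Yes

Write f(y) = y⁷ - y⁴ + y² - y + 1.
Check for roots in Z/3Z: f(0) = 1; f(1) = 1; f(2) = 1.
No roots, so no linear factors.
Monic irreducibles of degree 2 over GF(3): y² + 1, y² + y - 1, y² - y - 1.
None of them divide f (all give nonzero remainder).
Degree-3 irreducible divisors: test the 8 monic irreducibles of degree 3 over GF(3).
None of them divide f (all give nonzero remainder).
No irreducible factor of degree ≤ 3 exists, so f is irreducible over GF(3).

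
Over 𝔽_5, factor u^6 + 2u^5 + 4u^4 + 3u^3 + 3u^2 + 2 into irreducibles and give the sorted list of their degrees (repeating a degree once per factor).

1, 1, 1, 3

Write g(u) = u^6 + 2u^5 + 4u^4 + 3u^3 + 3u^2 + 2.
Roots in 𝔽_5: g(0) = 2; g(1) = 0 → root; g(2) = 0 → root; g(3) = 4; g(4) = 0 → root.
Linear factors from roots: (u + 4), (u + 3), (u + 1).
Complete factorization: g(u) = (u + 1)·(u + 3)·(u + 4)·(u^3 + 4u^2 + 3u + 1).
Factor degrees with multiplicity: 1 + 1 + 1 + 3 = 6.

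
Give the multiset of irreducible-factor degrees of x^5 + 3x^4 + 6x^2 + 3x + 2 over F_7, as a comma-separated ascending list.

Write h(x) = x^5 + 3x^4 + 6x^2 + 3x + 2.
Linear factors from roots: (x + 5), (x + 1).
Complete factorization: h(x) = (x + 1)·(x + 5)^2·(x^2 + 6x + 4).
Factor degrees with multiplicity: 1 + 1 + 1 + 2 = 5.

1, 1, 1, 2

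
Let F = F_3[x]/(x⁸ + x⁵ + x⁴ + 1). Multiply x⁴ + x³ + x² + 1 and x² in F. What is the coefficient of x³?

0

Multiply in F_3[x]: (x⁴ + x³ + x² + 1)·(x²) = x⁶ + x⁵ + x⁴ + x².
Reduced: x⁶ + x⁵ + x⁴ + x².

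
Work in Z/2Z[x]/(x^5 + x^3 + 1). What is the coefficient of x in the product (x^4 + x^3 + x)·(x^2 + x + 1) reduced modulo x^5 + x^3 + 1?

0

Multiply in Z/2Z[x]: (x^4 + x^3 + x)·(x^2 + x + 1) = x^6 + x^2 + x.
Reduce using x^5 ≡ x^3 + 1 (mod x^5 + x^3 + 1).
Reduced: x^4 + x^2.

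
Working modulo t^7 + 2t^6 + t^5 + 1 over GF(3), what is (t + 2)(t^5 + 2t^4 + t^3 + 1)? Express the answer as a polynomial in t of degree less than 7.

t^6 + t^5 + 2t^4 + 2t^3 + t + 2

Multiply in GF(3)[t]: (t + 2)·(t^5 + 2t^4 + t^3 + 1) = t^6 + t^5 + 2t^4 + 2t^3 + t + 2.
Reduced: t^6 + t^5 + 2t^4 + 2t^3 + t + 2.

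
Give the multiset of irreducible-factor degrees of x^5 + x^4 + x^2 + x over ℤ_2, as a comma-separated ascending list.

1, 1, 1, 2

Write h(x) = x^5 + x^4 + x^2 + x.
Roots in ℤ_2: h(0) = 0 → root; h(1) = 0 → root.
Linear factors from roots: (x), (x + 1).
Complete factorization: h(x) = (x)·(x + 1)^2·(x^2 + x + 1).
Factor degrees with multiplicity: 1 + 1 + 1 + 2 = 5.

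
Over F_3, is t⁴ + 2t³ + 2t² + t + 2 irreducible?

Write h(t) = t⁴ + 2t³ + 2t² + t + 2.
Check for roots in F_3: h(0) = 2; h(1) = 2; h(2) = 2.
No roots, so no linear factors.
Monic irreducibles of degree 2 over GF(3): t² + 1, t² + t + 2, t² + 2t + 2.
None of them divide h (all give nonzero remainder).
No irreducible factor of degree ≤ 2 exists, so h is irreducible over GF(3).

Yes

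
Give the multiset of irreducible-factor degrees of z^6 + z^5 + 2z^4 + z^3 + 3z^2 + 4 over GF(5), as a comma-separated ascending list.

Write f(z) = z^6 + z^5 + 2z^4 + z^3 + 3z^2 + 4.
Roots in GF(5): f(0) = 4; f(1) = 2; f(2) = 2; f(3) = 2; f(4) = 3.
Complete factorization: f(z) = (z^6 + z^5 + 2z^4 + z^3 + 3z^2 + 4).
Factor degrees with multiplicity: 6 = 6.

6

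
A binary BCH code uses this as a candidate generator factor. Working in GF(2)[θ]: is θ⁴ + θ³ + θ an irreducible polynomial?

No

Write m(θ) = θ⁴ + θ³ + θ.
Check for roots in GF(2): m(0) = 0 → root; m(1) = 1.
m(0) = 0, so (θ) divides m(θ); m is reducible.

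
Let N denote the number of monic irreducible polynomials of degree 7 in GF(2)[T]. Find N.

By the necklace-counting formula, N_2(7) = (1/7) Σ_{d|7} μ(7/d)·2^d.
Divisors of 7: 1, 7; μ(7/d) for each: -1, 1.
Σ = − 2^1 + 2^7 = 126.
N = 126/7 = 18.

18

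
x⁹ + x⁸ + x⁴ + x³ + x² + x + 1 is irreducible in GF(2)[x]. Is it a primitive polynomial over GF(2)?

Write f(x) = x⁹ + x⁸ + x⁴ + x³ + x² + x + 1.
|GF(2^9)^×| = 2^9 − 1 = 511. Prime factorization: 511 = 7·73.
f is primitive ⇔ x has order 511 in GF(2)[x]/(f), i.e. x^(511/q) ≠ 1 for each prime q | 511.
x^(73) mod f = x⁸ + x⁷ + x⁶ + x⁴ + x² + 1.
x^(7) mod f = x⁷.
None equal 1, so x has full order 511; f is primitive.

Yes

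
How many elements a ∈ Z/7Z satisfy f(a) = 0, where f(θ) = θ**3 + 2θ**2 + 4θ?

3

Evaluate at each of the 7 elements of Z/7Z:
f(0) = 0 → root; f(1) = 0 → root; f(2) = 3; f(3) = 1; f(4) = 0 → root; f(5) = 6; f(6) = 4.
Roots: {0, 1, 4}.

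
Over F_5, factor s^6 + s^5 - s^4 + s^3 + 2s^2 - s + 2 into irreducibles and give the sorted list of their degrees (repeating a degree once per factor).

Write f(s) = s^6 + s^5 - s^4 + s^3 + 2s^2 - s + 2.
Roots in F_5: f(0) = 2; f(1) = 0 → root; f(2) = 1; f(3) = 0 → root; f(4) = 3.
Linear factors from roots: (s - 1), (s + 2).
Complete factorization: f(s) = (s + 2)·(s - 1)·(s^2 - 2)^2.
Factor degrees with multiplicity: 1 + 1 + 2 + 2 = 6.

1, 1, 2, 2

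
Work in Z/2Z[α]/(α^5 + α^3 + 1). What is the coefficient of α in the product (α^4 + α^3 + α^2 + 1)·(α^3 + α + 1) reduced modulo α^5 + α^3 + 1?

Multiply in Z/2Z[α]: (α^4 + α^3 + α^2 + 1)·(α^3 + α + 1) = α^7 + α^6 + α^3 + α^2 + α + 1.
Reduce using α^5 ≡ α^3 + 1 (mod α^5 + α^3 + 1).
Reduced: α^4.

0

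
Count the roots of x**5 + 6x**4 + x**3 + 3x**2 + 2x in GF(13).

Write h(x) = x**5 + 6x**4 + x**3 + 3x**2 + 2x.
Evaluate at each of the 13 elements of GF(13):
h(0) = 0 → root; h(1) = 0 → root; h(2) = 9; h(3) = 9; h(4) = 2; h(5) = 0 → root; h(6) = 2; h(7) = 10; h(8) = 6; h(9) = 7; h(10) = 3; h(11) = 12; h(12) = 5.
Roots: {0, 1, 5}.

3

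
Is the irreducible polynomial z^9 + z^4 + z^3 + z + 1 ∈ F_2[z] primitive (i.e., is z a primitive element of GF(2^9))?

Yes

Write f(z) = z^9 + z^4 + z^3 + z + 1.
|GF(2^9)^×| = 2^9 − 1 = 511. Prime factorization: 511 = 7·73.
f is primitive ⇔ z has order 511 in GF(2)[z]/(f), i.e. z^(511/q) ≠ 1 for each prime q | 511.
z^(73) mod f = z^8 + z^7 + z^5 + z^4 + z^3 + z^2 + z.
z^(7) mod f = z^7.
None equal 1, so z has full order 511; f is primitive.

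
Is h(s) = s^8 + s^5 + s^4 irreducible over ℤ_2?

No

Check for roots in ℤ_2: h(0) = 0 → root; h(1) = 1.
h(0) = 0, so (s) divides h(s); h is reducible.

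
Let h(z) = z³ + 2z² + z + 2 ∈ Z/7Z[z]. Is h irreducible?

Check for roots in Z/7Z: h(0) = 2; h(1) = 6; h(2) = 6; h(3) = 1; h(4) = 4; h(5) = 0 → root; h(6) = 2.
h(5) = 0, so (z − 5) divides h(z); h is reducible.

No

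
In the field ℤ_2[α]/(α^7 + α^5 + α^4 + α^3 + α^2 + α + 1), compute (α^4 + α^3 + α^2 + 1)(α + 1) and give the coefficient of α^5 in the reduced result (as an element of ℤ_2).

Multiply in ℤ_2[α]: (α^4 + α^3 + α^2 + 1)·(α + 1) = α^5 + α^2 + α + 1.
Reduced: α^5 + α^2 + α + 1.

1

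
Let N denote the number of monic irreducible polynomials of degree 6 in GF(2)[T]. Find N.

By the necklace-counting formula, N_2(6) = (1/6) Σ_{d|6} μ(6/d)·2^d.
Divisors of 6: 1, 2, 3, 6; μ(6/d) for each: 1, -1, -1, 1.
Σ = 2^1 − 2^2 − 2^3 + 2^6 = 54.
N = 54/6 = 9.

9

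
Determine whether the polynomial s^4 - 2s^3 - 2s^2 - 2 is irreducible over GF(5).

Write P(s) = s^4 - 2s^3 - 2s^2 - 2.
Check for roots in GF(5): P(0) = 3; P(1) = 0 → root; P(2) = 0 → root; P(3) = 2; P(4) = 4.
P(1) = 0, so (s − 1) divides P(s); P is reducible.

No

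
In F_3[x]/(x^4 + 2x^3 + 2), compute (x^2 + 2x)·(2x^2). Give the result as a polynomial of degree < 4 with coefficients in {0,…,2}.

2

Multiply in F_3[x]: (x^2 + 2x)·(2x^2) = 2x^4 + x^3.
Reduce using x^4 ≡ x^3 + 1 (mod x^4 + 2x^3 + 2).
Reduced: 2.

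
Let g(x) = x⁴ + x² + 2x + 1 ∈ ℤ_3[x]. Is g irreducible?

Check for roots in ℤ_3: g(0) = 1; g(1) = 2; g(2) = 1.
No roots, so no linear factors.
Monic irreducibles of degree 2 over GF(3): x² + 1, x² + x + 2, x² + 2x + 2.
None of them divide g (all give nonzero remainder).
No irreducible factor of degree ≤ 2 exists, so g is irreducible over GF(3).

Yes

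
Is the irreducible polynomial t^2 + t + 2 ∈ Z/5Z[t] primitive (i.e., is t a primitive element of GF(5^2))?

Yes

Write f(t) = t^2 + t + 2.
|GF(5^2)^×| = 5^2 − 1 = 24. Prime factorization: 24 = 2^3·3.
f is primitive ⇔ t has order 24 in GF(5)[t]/(f), i.e. t^(24/q) ≠ 1 for each prime q | 24.
t^(12) mod f = 4.
t^(8) mod f = 3t + 1.
None equal 1, so t has full order 24; f is primitive.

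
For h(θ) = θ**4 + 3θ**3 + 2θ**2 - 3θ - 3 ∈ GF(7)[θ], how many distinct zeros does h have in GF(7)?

3

Evaluate at each of the 7 elements of GF(7):
h(0) = 4; h(1) = 0 → root; h(2) = 4; h(3) = 0 → root; h(4) = 3; h(5) = 3; h(6) = 0 → root.
Roots: {1, 3, 6}.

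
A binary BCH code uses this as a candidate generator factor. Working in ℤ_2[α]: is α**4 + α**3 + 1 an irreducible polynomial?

Write h(α) = α**4 + α**3 + 1.
Check for roots in ℤ_2: h(0) = 1; h(1) = 1.
No roots, so no linear factors.
Monic irreducibles of degree 2 over GF(2): α**2 + α + 1.
None of them divide h (all give nonzero remainder).
No irreducible factor of degree ≤ 2 exists, so h is irreducible over GF(2).

Yes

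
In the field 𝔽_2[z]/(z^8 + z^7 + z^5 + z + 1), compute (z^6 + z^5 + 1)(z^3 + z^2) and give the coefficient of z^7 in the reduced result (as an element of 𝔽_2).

Multiply in 𝔽_2[z]: (z^6 + z^5 + 1)·(z^3 + z^2) = z^9 + z^7 + z^3 + z^2.
Reduce using z^8 ≡ z^7 + z^5 + z + 1 (mod z^8 + z^7 + z^5 + z + 1).
Reduced: z^6 + z^5 + z^3 + 1.

0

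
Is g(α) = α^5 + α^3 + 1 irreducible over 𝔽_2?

Check for roots in 𝔽_2: g(0) = 1; g(1) = 1.
No roots, so no linear factors.
Monic irreducibles of degree 2 over GF(2): α^2 + α + 1.
None of them divide g (all give nonzero remainder).
No irreducible factor of degree ≤ 2 exists, so g is irreducible over GF(2).

Yes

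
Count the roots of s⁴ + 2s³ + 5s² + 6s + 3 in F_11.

3

Write g(s) = s⁴ + 2s³ + 5s² + 6s + 3.
Evaluate at each of the 11 elements of F_11:
g(0) = 3; g(1) = 6; g(2) = 1; g(3) = 3; g(4) = 7; g(5) = 10; g(6) = 0 → root; g(7) = 0 → root; g(8) = 2; g(9) = 0 → root; g(10) = 1.
Roots: {6, 7, 9}.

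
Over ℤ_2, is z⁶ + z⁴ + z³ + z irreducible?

Write f(z) = z⁶ + z⁴ + z³ + z.
Check for roots in ℤ_2: f(0) = 0 → root; f(1) = 0 → root.
f(0) = 0, so (z) divides f(z); f is reducible.

No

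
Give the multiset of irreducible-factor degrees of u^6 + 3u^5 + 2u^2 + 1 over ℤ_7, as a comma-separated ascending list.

Write f(u) = u^6 + 3u^5 + 2u^2 + 1.
Linear factors from roots: (u + 6), (u + 4).
Complete factorization: f(u) = (u + 4)·(u + 6)·(u^2 + 3u + 5)·(u^2 + 4u + 1).
Factor degrees with multiplicity: 1 + 1 + 2 + 2 = 6.

1, 1, 2, 2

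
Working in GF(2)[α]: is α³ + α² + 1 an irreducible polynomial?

Write P(α) = α³ + α² + 1.
Check for roots in GF(2): P(0) = 1; P(1) = 1.
No roots. A degree-3 polynomial over a field with no linear factor is irreducible.

Yes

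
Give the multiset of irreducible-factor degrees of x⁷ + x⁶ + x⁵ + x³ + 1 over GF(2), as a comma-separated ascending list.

2, 2, 3

Write g(x) = x⁷ + x⁶ + x⁵ + x³ + 1.
Roots in GF(2): g(0) = 1; g(1) = 1.
Complete factorization: g(x) = (x² + x + 1)^2·(x³ + x² + 1).
Factor degrees with multiplicity: 2 + 2 + 3 = 7.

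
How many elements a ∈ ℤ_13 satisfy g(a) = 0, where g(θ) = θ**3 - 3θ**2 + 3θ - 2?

3

Evaluate at each of the 13 elements of ℤ_13:
g(0) = 11; g(1) = 12; g(2) = 0 → root; g(3) = 7; g(4) = 0 → root; g(5) = 11; g(6) = 7; g(7) = 7; g(8) = 4; g(9) = 4; g(10) = 0 → root; g(11) = 11; g(12) = 4.
Roots: {2, 4, 10}.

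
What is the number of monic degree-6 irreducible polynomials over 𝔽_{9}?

Gauss's count: N_{9}(6) = (1/6) Σ_{d|6} μ(6/d)·9^d.
Divisors of 6: 1, 2, 3, 6; μ(6/d) for each: 1, -1, -1, 1.
Σ = 9^1 − 9^2 − 9^3 + 9^6 = 530640.
N = 530640/6 = 88440.

88440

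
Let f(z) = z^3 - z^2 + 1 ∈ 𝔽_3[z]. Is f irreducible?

Yes

Check for roots in 𝔽_3: f(0) = 1; f(1) = 1; f(2) = 2.
No roots. A degree-3 polynomial over a field with no linear factor is irreducible.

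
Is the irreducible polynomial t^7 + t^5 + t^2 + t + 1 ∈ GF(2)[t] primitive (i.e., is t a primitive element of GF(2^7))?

Write f(t) = t^7 + t^5 + t^2 + t + 1.
|GF(2^7)^×| = 2^7 − 1 = 127. Prime factorization: 127 = 127.
f is primitive ⇔ t has order 127 in GF(2)[t]/(f), i.e. t^(127/q) ≠ 1 for each prime q | 127.
t^(1) mod f = t.
None equal 1, so t has full order 127; f is primitive.

Yes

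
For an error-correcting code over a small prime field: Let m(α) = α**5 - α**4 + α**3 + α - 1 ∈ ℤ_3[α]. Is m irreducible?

Yes

Check for roots in ℤ_3: m(0) = 2; m(1) = 1; m(2) = 1.
No roots, so no linear factors.
Monic irreducibles of degree 2 over GF(3): α**2 + 1, α**2 + α - 1, α**2 - α - 1.
None of them divide m (all give nonzero remainder).
No irreducible factor of degree ≤ 2 exists, so m is irreducible over GF(3).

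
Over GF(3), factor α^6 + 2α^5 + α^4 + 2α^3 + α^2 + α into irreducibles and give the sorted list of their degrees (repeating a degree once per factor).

Write g(α) = α^6 + 2α^5 + α^4 + 2α^3 + α^2 + α.
Roots in GF(3): g(0) = 0 → root; g(1) = 2; g(2) = 1.
Linear factors from roots: (α).
Complete factorization: g(α) = (α)·(α^2 + α + 2)·(α^3 + α^2 + α + 2).
Factor degrees with multiplicity: 1 + 2 + 3 = 6.

1, 2, 3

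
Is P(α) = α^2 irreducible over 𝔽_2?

Check for roots in 𝔽_2: P(0) = 0 → root; P(1) = 1.
P(0) = 0, so (α) divides P(α); P is reducible.

No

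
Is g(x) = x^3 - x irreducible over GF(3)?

Check for roots in GF(3): g(0) = 0 → root; g(1) = 0 → root; g(2) = 0 → root.
g(0) = 0, so (x) divides g(x); g is reducible.

No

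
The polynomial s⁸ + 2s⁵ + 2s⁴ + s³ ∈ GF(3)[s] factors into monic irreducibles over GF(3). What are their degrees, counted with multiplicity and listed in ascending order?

1, 1, 1, 1, 1, 1, 2

Write f(s) = s⁸ + 2s⁵ + 2s⁴ + s³.
Roots in GF(3): f(0) = 0 → root; f(1) = 0 → root; f(2) = 0 → root.
Linear factors from roots: (s), (s + 2), (s + 1).
Complete factorization: f(s) = (s + 2)·(s + 1)^2·(s)^3·(s² + 2s + 2).
Factor degrees with multiplicity: 1 + 1 + 1 + 1 + 1 + 1 + 2 = 8.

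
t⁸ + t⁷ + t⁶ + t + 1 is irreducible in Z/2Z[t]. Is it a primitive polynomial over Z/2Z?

Yes

Write f(t) = t⁸ + t⁷ + t⁶ + t + 1.
|GF(2^8)^×| = 2^8 − 1 = 255. Prime factorization: 255 = 3·5·17.
f is primitive ⇔ t has order 255 in GF(2)[t]/(f), i.e. t^(255/q) ≠ 1 for each prime q | 255.
t^(85) mod f = t⁷ + t⁵ + t³ + t².
t^(51) mod f = t⁷ + t⁴ + t + 1.
t^(15) mod f = t⁷ + t⁶ + t⁵ + t³ + t² + t.
None equal 1, so t has full order 255; f is primitive.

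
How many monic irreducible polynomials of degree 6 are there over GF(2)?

9

The number of monic irreducibles of degree 6 over GF(2) is (1/6)·Σ_{d∣6} μ(6/d) 2^d.
Divisors of 6: 1, 2, 3, 6; μ(6/d) for each: 1, -1, -1, 1.
Σ = 2^1 − 2^2 − 2^3 + 2^6 = 54.
N = 54/6 = 9.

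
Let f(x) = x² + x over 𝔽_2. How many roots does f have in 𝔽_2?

2

Evaluate at each of the 2 elements of 𝔽_2:
f(0) = 0 → root; f(1) = 0 → root.
Roots: {0, 1}.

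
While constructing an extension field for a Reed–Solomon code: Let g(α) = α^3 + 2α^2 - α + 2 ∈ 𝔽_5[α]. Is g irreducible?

Yes

Check for roots in 𝔽_5: g(0) = 2; g(1) = 4; g(2) = 1; g(3) = 4; g(4) = 4.
No roots. A degree-3 polynomial over a field with no linear factor is irreducible.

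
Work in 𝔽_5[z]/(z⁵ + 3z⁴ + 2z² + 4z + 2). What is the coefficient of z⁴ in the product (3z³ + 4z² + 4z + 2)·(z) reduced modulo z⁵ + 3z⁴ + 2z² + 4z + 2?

3

Multiply in 𝔽_5[z]: (3z³ + 4z² + 4z + 2)·(z) = 3z⁴ + 4z³ + 4z² + 2z.
Reduced: 3z⁴ + 4z³ + 4z² + 2z.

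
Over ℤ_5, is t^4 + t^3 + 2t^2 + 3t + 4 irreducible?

Yes

Write P(t) = t^4 + t^3 + 2t^2 + 3t + 4.
Check for roots in ℤ_5: P(0) = 4; P(1) = 1; P(2) = 2; P(3) = 4; P(4) = 3.
No roots, so no linear factors.
Degree-2 irreducible divisors: test the 10 monic irreducibles of degree 2 over GF(5).
None of them divide P (all give nonzero remainder).
No irreducible factor of degree ≤ 2 exists, so P is irreducible over GF(5).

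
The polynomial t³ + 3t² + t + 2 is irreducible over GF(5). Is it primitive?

Write f(t) = t³ + 3t² + t + 2.
|GF(5^3)^×| = 5^3 − 1 = 124. Prime factorization: 124 = 2^2·31.
f is primitive ⇔ t has order 124 in GF(5)[t]/(f), i.e. t^(124/q) ≠ 1 for each prime q | 124.
t^(62) mod f = 4.
t^(4) mod f = 3t² + t + 1.
None equal 1, so t has full order 124; f is primitive.

Yes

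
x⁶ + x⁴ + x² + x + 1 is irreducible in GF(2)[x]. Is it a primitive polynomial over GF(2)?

Write f(x) = x⁶ + x⁴ + x² + x + 1.
|GF(2^6)^×| = 2^6 − 1 = 63. Prime factorization: 63 = 3^2·7.
f is primitive ⇔ x has order 63 in GF(2)[x]/(f), i.e. x^(63/q) ≠ 1 for each prime q | 63.
x^(21) mod f = 1
x^(9) mod f = x⁴ + x² + x.
Since x^(21) = 1, the order of x divides 21 < 63; not primitive.

No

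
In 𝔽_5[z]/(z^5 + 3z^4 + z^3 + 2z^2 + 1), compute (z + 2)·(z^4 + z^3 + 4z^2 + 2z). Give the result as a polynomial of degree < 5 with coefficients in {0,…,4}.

Multiply in 𝔽_5[z]: (z + 2)·(z^4 + z^3 + 4z^2 + 2z) = z^5 + 3z^4 + z^3 + 4z.
Reduce using z^5 ≡ 2z^4 + 4z^3 + 3z^2 + 4 (mod z^5 + 3z^4 + z^3 + 2z^2 + 1).
Reduced: 3z^2 + 4z + 4.

3z^2 + 4z + 4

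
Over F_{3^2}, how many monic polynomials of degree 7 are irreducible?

683280

x^(9^7) − x is the product of all monic irreducibles of degree dividing 7; Möbius inversion gives N = (1/7) Σ μ(7/d)·9^d.
Divisors of 7: 1, 7; μ(7/d) for each: -1, 1.
Σ = − 9^1 + 9^7 = 4782960.
N = 4782960/7 = 683280.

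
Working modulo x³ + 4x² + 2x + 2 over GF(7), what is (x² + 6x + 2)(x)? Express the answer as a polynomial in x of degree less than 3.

Multiply in GF(7)[x]: (x² + 6x + 2)·(x) = x³ + 6x² + 2x.
Reduce using x³ ≡ 3x² + 5x + 5 (mod x³ + 4x² + 2x + 2).
Reduced: 2x² + 5.

2x^2 + 5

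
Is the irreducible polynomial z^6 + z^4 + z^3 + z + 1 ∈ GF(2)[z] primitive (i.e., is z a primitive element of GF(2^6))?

Yes

Write f(z) = z^6 + z^4 + z^3 + z + 1.
|GF(2^6)^×| = 2^6 − 1 = 63. Prime factorization: 63 = 3^2·7.
f is primitive ⇔ z has order 63 in GF(2)[z]/(f), i.e. z^(63/q) ≠ 1 for each prime q | 63.
z^(21) mod f = z^3 + z^2 + z.
z^(9) mod f = z^5 + z^4 + z^2 + 1.
None equal 1, so z has full order 63; f is primitive.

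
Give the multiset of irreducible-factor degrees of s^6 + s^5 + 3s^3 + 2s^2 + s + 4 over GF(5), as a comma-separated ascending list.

Write h(s) = s^6 + s^5 + 3s^3 + 2s^2 + s + 4.
Roots in GF(5): h(0) = 4; h(1) = 2; h(2) = 4; h(3) = 3; h(4) = 2.
Complete factorization: h(s) = (s^6 + s^5 + 3s^3 + 2s^2 + s + 4).
Factor degrees with multiplicity: 6 = 6.

6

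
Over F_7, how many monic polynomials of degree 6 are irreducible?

19544

The number of monic irreducibles of degree 6 over GF(7) is (1/6)·Σ_{d∣6} μ(6/d) 7^d.
Divisors of 6: 1, 2, 3, 6; μ(6/d) for each: 1, -1, -1, 1.
Σ = 7^1 − 7^2 − 7^3 + 7^6 = 117264.
N = 117264/6 = 19544.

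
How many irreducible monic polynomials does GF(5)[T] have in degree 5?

Gauss's count: N_{5}(5) = (1/5) Σ_{d|5} μ(5/d)·5^d.
Divisors of 5: 1, 5; μ(5/d) for each: -1, 1.
Σ = − 5^1 + 5^5 = 3120.
N = 3120/5 = 624.

624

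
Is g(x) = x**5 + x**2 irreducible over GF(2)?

No

Check for roots in GF(2): g(0) = 0 → root; g(1) = 0 → root.
g(0) = 0, so (x) divides g(x); g is reducible.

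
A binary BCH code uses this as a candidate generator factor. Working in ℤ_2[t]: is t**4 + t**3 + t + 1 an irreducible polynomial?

No

Write h(t) = t**4 + t**3 + t + 1.
Check for roots in ℤ_2: h(0) = 1; h(1) = 0 → root.
h(1) = 0, so (t − 1) divides h(t); h is reducible.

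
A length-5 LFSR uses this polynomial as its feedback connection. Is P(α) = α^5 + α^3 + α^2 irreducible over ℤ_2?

No

Check for roots in ℤ_2: P(0) = 0 → root; P(1) = 1.
P(0) = 0, so (α) divides P(α); P is reducible.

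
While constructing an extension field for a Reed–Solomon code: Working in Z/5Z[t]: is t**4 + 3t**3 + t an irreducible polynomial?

Write f(t) = t**4 + 3t**3 + t.
Check for roots in Z/5Z: f(0) = 0 → root; f(1) = 0 → root; f(2) = 2; f(3) = 0 → root; f(4) = 2.
f(0) = 0, so (t) divides f(t); f is reducible.

No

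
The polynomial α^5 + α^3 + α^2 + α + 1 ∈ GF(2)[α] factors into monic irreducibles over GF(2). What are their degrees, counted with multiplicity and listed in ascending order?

Write g(α) = α^5 + α^3 + α^2 + α + 1.
Roots in GF(2): g(0) = 1; g(1) = 1.
Complete factorization: g(α) = (α^5 + α^3 + α^2 + α + 1).
Factor degrees with multiplicity: 5 = 5.

5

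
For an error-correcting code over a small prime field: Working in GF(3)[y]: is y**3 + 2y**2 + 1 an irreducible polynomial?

Yes

Write m(y) = y**3 + 2y**2 + 1.
Check for roots in GF(3): m(0) = 1; m(1) = 1; m(2) = 2.
No roots. A degree-3 polynomial over a field with no linear factor is irreducible.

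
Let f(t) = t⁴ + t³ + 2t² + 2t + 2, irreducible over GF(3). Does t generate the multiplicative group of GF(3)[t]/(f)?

|GF(3^4)^×| = 3^4 − 1 = 80. Prime factorization: 80 = 2^4·5.
f is primitive ⇔ t has order 80 in GF(3)[t]/(f), i.e. t^(80/q) ≠ 1 for each prime q | 80.
t^(40) mod f = 2.
t^(16) mod f = t² + t.
None equal 1, so t has full order 80; f is primitive.

Yes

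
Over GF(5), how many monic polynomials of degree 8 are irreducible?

Gauss's count: N_{5}(8) = (1/8) Σ_{d|8} μ(8/d)·5^d.
Divisors of 8: 1, 2, 4, 8; μ(8/d) for each: 0, 0, -1, 1.
Σ = − 5^4 + 5^8 = 390000.
N = 390000/8 = 48750.

48750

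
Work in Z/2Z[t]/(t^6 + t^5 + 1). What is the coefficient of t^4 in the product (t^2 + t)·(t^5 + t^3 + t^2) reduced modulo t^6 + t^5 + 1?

Multiply in Z/2Z[t]: (t^2 + t)·(t^5 + t^3 + t^2) = t^7 + t^6 + t^5 + t^3.
Reduce using t^6 ≡ t^5 + 1 (mod t^6 + t^5 + 1).
Reduced: t^5 + t^3 + t.

0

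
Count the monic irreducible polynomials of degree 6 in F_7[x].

19544

x^(7^6) − x is the product of all monic irreducibles of degree dividing 6; Möbius inversion gives N = (1/6) Σ μ(6/d)·7^d.
Divisors of 6: 1, 2, 3, 6; μ(6/d) for each: 1, -1, -1, 1.
Σ = 7^1 − 7^2 − 7^3 + 7^6 = 117264.
N = 117264/6 = 19544.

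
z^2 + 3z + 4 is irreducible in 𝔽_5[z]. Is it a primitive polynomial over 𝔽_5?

No

Write f(z) = z^2 + 3z + 4.
|GF(5^2)^×| = 5^2 − 1 = 24. Prime factorization: 24 = 2^3·3.
f is primitive ⇔ z has order 24 in GF(5)[z]/(f), i.e. z^(24/q) ≠ 1 for each prime q | 24.
z^(12) mod f = 1
z^(8) mod f = 3z + 4.
Since z^(12) = 1, the order of z divides 12 < 24; not primitive.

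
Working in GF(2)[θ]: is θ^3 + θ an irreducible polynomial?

Write P(θ) = θ^3 + θ.
Check for roots in GF(2): P(0) = 0 → root; P(1) = 0 → root.
P(0) = 0, so (θ) divides P(θ); P is reducible.

No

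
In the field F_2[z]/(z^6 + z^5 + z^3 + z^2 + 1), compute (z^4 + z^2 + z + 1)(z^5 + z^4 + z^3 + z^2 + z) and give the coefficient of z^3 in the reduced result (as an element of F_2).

Multiply in F_2[z]: (z^4 + z^2 + z + 1)·(z^5 + z^4 + z^3 + z^2 + z) = z^9 + z^8 + z^6 + z^4 + z^3 + z.
Reduce using z^6 ≡ z^5 + z^3 + z^2 + 1 (mod z^6 + z^5 + z^3 + z^2 + 1).
Reduced: z^5 + z^4 + z.

0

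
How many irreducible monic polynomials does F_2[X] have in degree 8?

Gauss's count: N_{2}(8) = (1/8) Σ_{d|8} μ(8/d)·2^d.
Divisors of 8: 1, 2, 4, 8; μ(8/d) for each: 0, 0, -1, 1.
Σ = − 2^4 + 2^8 = 240.
N = 240/8 = 30.

30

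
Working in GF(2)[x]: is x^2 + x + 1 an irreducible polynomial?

Yes

Write h(x) = x^2 + x + 1.
Check for roots in GF(2): h(0) = 1; h(1) = 1.
No roots. A degree-2 polynomial over a field with no linear factor is irreducible.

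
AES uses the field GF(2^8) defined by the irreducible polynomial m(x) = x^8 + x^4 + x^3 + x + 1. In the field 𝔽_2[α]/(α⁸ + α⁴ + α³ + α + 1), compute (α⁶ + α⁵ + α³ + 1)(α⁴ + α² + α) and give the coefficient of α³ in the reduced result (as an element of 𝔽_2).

Multiply in 𝔽_2[α]: (α⁶ + α⁵ + α³ + 1)·(α⁴ + α² + α) = α¹⁰ + α⁹ + α⁸ + α⁷ + α⁶ + α⁵ + α² + α.
Reduce using α⁸ ≡ α⁴ + α³ + α + 1 (mod α⁸ + α⁴ + α³ + α + 1).
Reduced: α⁷ + α⁵ + α² + α + 1.

0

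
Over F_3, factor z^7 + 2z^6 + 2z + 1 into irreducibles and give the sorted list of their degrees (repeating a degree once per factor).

1, 1, 1, 1, 1, 1, 1

Write h(z) = z^7 + 2z^6 + 2z + 1.
Roots in F_3: h(0) = 1; h(1) = 0 → root; h(2) = 0 → root.
Linear factors from roots: (z + 2), (z + 1).
Complete factorization: h(z) = (z + 1)^3·(z + 2)^4.
Factor degrees with multiplicity: 1 + 1 + 1 + 1 + 1 + 1 + 1 = 7.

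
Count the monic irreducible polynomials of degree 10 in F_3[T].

By the necklace-counting formula, N_3(10) = (1/10) Σ_{d|10} μ(10/d)·3^d.
Divisors of 10: 1, 2, 5, 10; μ(10/d) for each: 1, -1, -1, 1.
Σ = 3^1 − 3^2 − 3^5 + 3^10 = 58800.
N = 58800/10 = 5880.

5880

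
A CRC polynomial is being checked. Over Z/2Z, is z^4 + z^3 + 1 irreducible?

Yes

Write h(z) = z^4 + z^3 + 1.
Check for roots in Z/2Z: h(0) = 1; h(1) = 1.
No roots, so no linear factors.
Monic irreducibles of degree 2 over GF(2): z^2 + z + 1.
None of them divide h (all give nonzero remainder).
No irreducible factor of degree ≤ 2 exists, so h is irreducible over GF(2).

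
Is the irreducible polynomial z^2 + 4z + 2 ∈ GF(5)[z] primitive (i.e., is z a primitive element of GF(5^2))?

Yes

Write f(z) = z^2 + 4z + 2.
|GF(5^2)^×| = 5^2 − 1 = 24. Prime factorization: 24 = 2^3·3.
f is primitive ⇔ z has order 24 in GF(5)[z]/(f), i.e. z^(24/q) ≠ 1 for each prime q | 24.
z^(12) mod f = 4.
z^(8) mod f = 2z + 1.
None equal 1, so z has full order 24; f is primitive.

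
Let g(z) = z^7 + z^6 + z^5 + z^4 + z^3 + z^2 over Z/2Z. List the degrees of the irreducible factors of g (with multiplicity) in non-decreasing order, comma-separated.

Roots in Z/2Z: g(0) = 0 → root; g(1) = 0 → root.
Linear factors from roots: (z), (z + 1).
Complete factorization: g(z) = (z + 1)·(z)^2·(z^2 + z + 1)^2.
Factor degrees with multiplicity: 1 + 1 + 1 + 2 + 2 = 7.

1, 1, 1, 2, 2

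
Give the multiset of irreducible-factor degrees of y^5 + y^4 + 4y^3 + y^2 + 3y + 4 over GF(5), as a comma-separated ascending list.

Write h(y) = y^5 + y^4 + 4y^3 + y^2 + 3y + 4.
Roots in GF(5): h(0) = 4; h(1) = 4; h(2) = 4; h(3) = 4; h(4) = 3.
Complete factorization: h(y) = (y^2 + 3)·(y^3 + y^2 + y + 3).
Factor degrees with multiplicity: 2 + 3 = 5.

2, 3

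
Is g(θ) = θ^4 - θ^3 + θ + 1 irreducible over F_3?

Check for roots in F_3: g(0) = 1; g(1) = 2; g(2) = 2.
No roots, so no linear factors.
Monic irreducibles of degree 2 over GF(3): θ^2 + 1, θ^2 + θ - 1, θ^2 - θ - 1.
None of them divide g (all give nonzero remainder).
No irreducible factor of degree ≤ 2 exists, so g is irreducible over GF(3).

Yes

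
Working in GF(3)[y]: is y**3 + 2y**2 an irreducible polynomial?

No

Write m(y) = y**3 + 2y**2.
Check for roots in GF(3): m(0) = 0 → root; m(1) = 0 → root; m(2) = 1.
m(0) = 0, so (y) divides m(y); m is reducible.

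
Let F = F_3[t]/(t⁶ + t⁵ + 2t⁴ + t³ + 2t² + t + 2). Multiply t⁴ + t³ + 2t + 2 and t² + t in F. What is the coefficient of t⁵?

Multiply in F_3[t]: (t⁴ + t³ + 2t + 2)·(t² + t) = t⁶ + 2t⁵ + t⁴ + 2t³ + t² + 2t.
Reduce using t⁶ ≡ 2t⁵ + t⁴ + 2t³ + t² + 2t + 1 (mod t⁶ + t⁵ + 2t⁴ + t³ + 2t² + t + 2).
Reduced: t⁵ + 2t⁴ + t³ + 2t² + t + 1.

1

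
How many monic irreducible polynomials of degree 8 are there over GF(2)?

Gauss's count: N_{2}(8) = (1/8) Σ_{d|8} μ(8/d)·2^d.
Divisors of 8: 1, 2, 4, 8; μ(8/d) for each: 0, 0, -1, 1.
Σ = − 2^4 + 2^8 = 240.
N = 240/8 = 30.

30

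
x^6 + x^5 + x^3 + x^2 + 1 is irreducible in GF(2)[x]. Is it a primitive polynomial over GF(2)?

Write f(x) = x^6 + x^5 + x^3 + x^2 + 1.
|GF(2^6)^×| = 2^6 − 1 = 63. Prime factorization: 63 = 3^2·7.
f is primitive ⇔ x has order 63 in GF(2)[x]/(f), i.e. x^(63/q) ≠ 1 for each prime q | 63.
x^(21) mod f = x^4 + x^2 + x + 1.
x^(9) mod f = x^2 + x.
None equal 1, so x has full order 63; f is primitive.

Yes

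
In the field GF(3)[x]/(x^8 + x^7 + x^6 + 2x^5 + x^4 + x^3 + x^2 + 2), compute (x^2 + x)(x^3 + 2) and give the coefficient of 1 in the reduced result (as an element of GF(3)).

Multiply in GF(3)[x]: (x^2 + x)·(x^3 + 2) = x^5 + x^4 + 2x^2 + 2x.
Reduced: x^5 + x^4 + 2x^2 + 2x.

0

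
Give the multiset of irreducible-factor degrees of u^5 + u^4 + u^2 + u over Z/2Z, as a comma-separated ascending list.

1, 1, 1, 2

Write g(u) = u^5 + u^4 + u^2 + u.
Roots in Z/2Z: g(0) = 0 → root; g(1) = 0 → root.
Linear factors from roots: (u), (u + 1).
Complete factorization: g(u) = (u)·(u + 1)^2·(u^2 + u + 1).
Factor degrees with multiplicity: 1 + 1 + 1 + 2 = 5.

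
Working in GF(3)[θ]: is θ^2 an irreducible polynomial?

Write g(θ) = θ^2.
Check for roots in GF(3): g(0) = 0 → root; g(1) = 1; g(2) = 1.
g(0) = 0, so (θ) divides g(θ); g is reducible.

No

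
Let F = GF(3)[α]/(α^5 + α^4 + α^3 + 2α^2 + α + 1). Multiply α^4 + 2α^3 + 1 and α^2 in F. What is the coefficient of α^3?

Multiply in GF(3)[α]: (α^4 + 2α^3 + 1)·(α^2) = α^6 + 2α^5 + α^2.
Reduce using α^5 ≡ 2α^4 + 2α^3 + α^2 + 2α + 2 (mod α^5 + α^4 + α^3 + 2α^2 + α + 1).
Reduced: α^4 + α^2 + α + 2.

0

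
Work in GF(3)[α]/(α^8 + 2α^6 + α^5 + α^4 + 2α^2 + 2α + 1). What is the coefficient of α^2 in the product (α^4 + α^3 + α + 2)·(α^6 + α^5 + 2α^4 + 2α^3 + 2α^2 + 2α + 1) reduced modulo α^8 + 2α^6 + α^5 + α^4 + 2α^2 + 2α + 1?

2

Multiply in GF(3)[α]: (α^4 + α^3 + α + 2)·(α^6 + α^5 + 2α^4 + 2α^3 + 2α^2 + 2α + 1) = α^10 + 2α^9 + 2α^7 + α^6 + 2α^5 + α^3 + 2α + 2.
Reduce using α^8 ≡ α^6 + 2α^5 + 2α^4 + α^2 + α + 2 (mod α^8 + 2α^6 + α^5 + α^4 + 2α^2 + 2α + 1).
Reduced: 2α^6 + 2α^5 + α^3 + 2α^2 + α + 1.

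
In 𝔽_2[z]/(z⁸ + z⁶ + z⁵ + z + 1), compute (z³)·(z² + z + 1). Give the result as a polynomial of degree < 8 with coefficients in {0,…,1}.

z^5 + z^4 + z^3

Multiply in 𝔽_2[z]: (z³)·(z² + z + 1) = z⁵ + z⁴ + z³.
Reduced: z⁵ + z⁴ + z³.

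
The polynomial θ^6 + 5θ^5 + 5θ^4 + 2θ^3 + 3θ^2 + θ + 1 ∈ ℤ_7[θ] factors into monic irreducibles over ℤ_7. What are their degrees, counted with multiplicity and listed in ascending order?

Write g(θ) = θ^6 + 5θ^5 + 5θ^4 + 2θ^3 + 3θ^2 + θ + 1.
Linear factors from roots: (θ + 2).
Complete factorization: g(θ) = (θ + 2)·(θ^2 + 6θ + 4)·(θ^3 + 4θ^2 + 6θ + 1).
Factor degrees with multiplicity: 1 + 2 + 3 = 6.

1, 2, 3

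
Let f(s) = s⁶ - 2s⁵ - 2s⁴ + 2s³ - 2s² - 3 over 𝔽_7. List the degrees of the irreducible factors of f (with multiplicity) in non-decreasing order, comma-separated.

6

Complete factorization: f(s) = (s⁶ - 2s⁵ - 2s⁴ + 2s³ - 2s² - 3).
Factor degrees with multiplicity: 6 = 6.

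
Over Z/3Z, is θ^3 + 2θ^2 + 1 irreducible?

Write g(θ) = θ^3 + 2θ^2 + 1.
Check for roots in Z/3Z: g(0) = 1; g(1) = 1; g(2) = 2.
No roots. A degree-3 polynomial over a field with no linear factor is irreducible.

Yes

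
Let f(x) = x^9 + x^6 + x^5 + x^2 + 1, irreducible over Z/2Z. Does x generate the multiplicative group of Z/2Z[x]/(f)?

|GF(2^9)^×| = 2^9 − 1 = 511. Prime factorization: 511 = 7·73.
f is primitive ⇔ x has order 511 in GF(2)[x]/(f), i.e. x^(511/q) ≠ 1 for each prime q | 511.
x^(73) mod f = 1
x^(7) mod f = x^7.
Since x^(73) = 1, the order of x divides 73 < 511; not primitive.

No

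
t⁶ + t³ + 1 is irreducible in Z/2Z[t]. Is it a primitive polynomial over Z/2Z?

Write f(t) = t⁶ + t³ + 1.
|GF(2^6)^×| = 2^6 − 1 = 63. Prime factorization: 63 = 3^2·7.
f is primitive ⇔ t has order 63 in GF(2)[t]/(f), i.e. t^(63/q) ≠ 1 for each prime q | 63.
t^(21) mod f = t³.
t^(9) mod f = 1
Since t^(9) = 1, the order of t divides 9 < 63; not primitive.

No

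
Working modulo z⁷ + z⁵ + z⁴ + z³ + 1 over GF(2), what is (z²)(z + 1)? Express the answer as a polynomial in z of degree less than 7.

z^3 + z^2

Multiply in GF(2)[z]: (z²)·(z + 1) = z³ + z².
Reduced: z³ + z².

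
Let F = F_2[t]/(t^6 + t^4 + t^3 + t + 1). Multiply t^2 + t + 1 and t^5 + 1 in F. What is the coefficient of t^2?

Multiply in F_2[t]: (t^2 + t + 1)·(t^5 + 1) = t^7 + t^6 + t^5 + t^2 + t + 1.
Reduce using t^6 ≡ t^4 + t^3 + t + 1 (mod t^6 + t^4 + t^3 + t + 1).
Reduced: t^3 + t.

0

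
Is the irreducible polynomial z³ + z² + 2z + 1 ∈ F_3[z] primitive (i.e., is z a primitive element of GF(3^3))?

Yes

Write f(z) = z³ + z² + 2z + 1.
|GF(3^3)^×| = 3^3 − 1 = 26. Prime factorization: 26 = 2·13.
f is primitive ⇔ z has order 26 in GF(3)[z]/(f), i.e. z^(26/q) ≠ 1 for each prime q | 26.
z^(13) mod f = 2.
z^(2) mod f = z².
None equal 1, so z has full order 26; f is primitive.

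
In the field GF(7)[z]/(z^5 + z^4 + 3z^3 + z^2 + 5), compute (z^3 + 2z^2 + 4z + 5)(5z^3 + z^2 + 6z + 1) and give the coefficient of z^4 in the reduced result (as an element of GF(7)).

0

Multiply in GF(7)[z]: (z^3 + 2z^2 + 4z + 5)·(5z^3 + z^2 + 6z + 1) = 5z^6 + 4z^5 + 3z^2 + 6z + 5.
Reduce using z^5 ≡ 6z^4 + 4z^3 + 6z^2 + 2 (mod z^5 + z^4 + 3z^3 + z^2 + 5).
Reduced: 5z^3 + 4z^2 + 2z + 3.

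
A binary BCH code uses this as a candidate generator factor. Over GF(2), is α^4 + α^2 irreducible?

No

Write g(α) = α^4 + α^2.
Check for roots in GF(2): g(0) = 0 → root; g(1) = 0 → root.
g(0) = 0, so (α) divides g(α); g is reducible.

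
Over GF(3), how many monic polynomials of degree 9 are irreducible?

2184

The number of monic irreducibles of degree 9 over GF(3) is (1/9)·Σ_{d∣9} μ(9/d) 3^d.
Divisors of 9: 1, 3, 9; μ(9/d) for each: 0, -1, 1.
Σ = − 3^3 + 3^9 = 19656.
N = 19656/9 = 2184.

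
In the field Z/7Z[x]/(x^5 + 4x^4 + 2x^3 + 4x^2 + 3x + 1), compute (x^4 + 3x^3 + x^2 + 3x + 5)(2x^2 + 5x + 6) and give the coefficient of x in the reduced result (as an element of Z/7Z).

4

Multiply in Z/7Z[x]: (x^4 + 3x^3 + x^2 + 3x + 5)·(2x^2 + 5x + 6) = 2x^6 + 4x^5 + 2x^4 + x^3 + 3x^2 + x + 2.
Reduce using x^5 ≡ 3x^4 + 5x^3 + 3x^2 + 4x + 6 (mod x^5 + 4x^4 + 2x^3 + 4x^2 + 3x + 1).
Reduced: x^3 + 6x^2 + 4x + 6.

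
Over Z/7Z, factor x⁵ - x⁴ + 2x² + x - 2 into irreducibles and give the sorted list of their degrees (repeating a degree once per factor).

Write g(x) = x⁵ - x⁴ + 2x² + x - 2.
Complete factorization: g(x) = (x⁵ - x⁴ + 2x² + x - 2).
Factor degrees with multiplicity: 5 = 5.

5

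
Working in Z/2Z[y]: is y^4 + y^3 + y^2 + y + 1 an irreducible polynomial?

Write g(y) = y^4 + y^3 + y^2 + y + 1.
Check for roots in Z/2Z: g(0) = 1; g(1) = 1.
No roots, so no linear factors.
Monic irreducibles of degree 2 over GF(2): y^2 + y + 1.
None of them divide g (all give nonzero remainder).
No irreducible factor of degree ≤ 2 exists, so g is irreducible over GF(2).

Yes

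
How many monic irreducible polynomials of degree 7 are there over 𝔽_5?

By the necklace-counting formula, N_5(7) = (1/7) Σ_{d|7} μ(7/d)·5^d.
Divisors of 7: 1, 7; μ(7/d) for each: -1, 1.
Σ = − 5^1 + 5^7 = 78120.
N = 78120/7 = 11160.

11160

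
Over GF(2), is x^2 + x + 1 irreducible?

Yes

Write P(x) = x^2 + x + 1.
Check for roots in GF(2): P(0) = 1; P(1) = 1.
No roots. A degree-2 polynomial over a field with no linear factor is irreducible.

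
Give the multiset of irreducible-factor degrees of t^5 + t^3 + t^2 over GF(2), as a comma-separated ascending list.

Write g(t) = t^5 + t^3 + t^2.
Roots in GF(2): g(0) = 0 → root; g(1) = 1.
Linear factors from roots: (t).
Complete factorization: g(t) = (t)^2·(t^3 + t + 1).
Factor degrees with multiplicity: 1 + 1 + 3 = 5.

1, 1, 3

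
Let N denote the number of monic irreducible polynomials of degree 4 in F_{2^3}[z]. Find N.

By the necklace-counting formula, N_8(4) = (1/4) Σ_{d|4} μ(4/d)·8^d.
Divisors of 4: 1, 2, 4; μ(4/d) for each: 0, -1, 1.
Σ = − 8^2 + 8^4 = 4032.
N = 4032/4 = 1008.

1008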